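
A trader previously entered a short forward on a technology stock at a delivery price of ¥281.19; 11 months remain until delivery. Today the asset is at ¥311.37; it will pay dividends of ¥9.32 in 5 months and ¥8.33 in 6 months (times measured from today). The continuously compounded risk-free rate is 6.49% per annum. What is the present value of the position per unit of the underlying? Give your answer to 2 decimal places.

-¥29.29

PV(remaining dividends) I = 9.32·e^(−0.0649·5/12) + 8.33·e^(−0.0649·6/12) = 17.1354
Current forward F = (S − I)·e^(rT) = (311.37 − 17.1354)·e^(0.0649·11/12) = 294.2346 × 1.061297 = 312.2703
Value (long) = (F − K)·e^(−rT) = (312.2703 − 281.19) × 0.942243 = 29.2852
Short position value = −(long value) = -¥29.29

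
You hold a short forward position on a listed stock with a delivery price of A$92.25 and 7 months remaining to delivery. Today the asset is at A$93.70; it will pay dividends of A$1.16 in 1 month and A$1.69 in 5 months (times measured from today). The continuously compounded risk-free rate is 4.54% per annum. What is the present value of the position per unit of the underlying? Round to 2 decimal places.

-A$1.05

PV(remaining dividends) I = 1.16·e^(−0.0454·1/12) + 1.69·e^(−0.0454·5/12) = 2.8140
Current forward F = (S − I)·e^(rT) = (93.70 − 2.8140)·e^(0.0454·7/12) = 90.8860 × 1.026837 = 93.3251
Value (long) = (F − K)·e^(−rT) = (93.3251 − 92.25) × 0.973864 = 1.0470
Short position value = −(long value) = -A$1.05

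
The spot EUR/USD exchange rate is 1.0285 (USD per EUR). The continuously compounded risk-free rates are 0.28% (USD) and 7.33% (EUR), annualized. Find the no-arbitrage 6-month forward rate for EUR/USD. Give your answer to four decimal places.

0.9929

F = S·e^((r_USD − r_EUR)T) = 1.0285 · e^((0.0028 − 0.0733) × 6/12)
= 1.0285 · e^-0.035250 = 1.0285 × 0.965364
F = 0.9929 USD per EUR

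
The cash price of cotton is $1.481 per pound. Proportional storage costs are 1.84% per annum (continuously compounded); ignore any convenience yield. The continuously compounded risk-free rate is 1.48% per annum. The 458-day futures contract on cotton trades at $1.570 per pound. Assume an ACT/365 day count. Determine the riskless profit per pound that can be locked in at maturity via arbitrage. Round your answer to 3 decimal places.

$0.026 per pound

Fair futures: F* = S·e^(carry·T), with carry = (r + u) = 0.0148 + 0.0184 = 0.0332
F* = 1.481 · e^(0.0332 × 458/365) = 1.481 · e^0.041659 = 1.481 × 1.042539 = $1.5440
Market $1.570 > fair $1.5440: forward overpriced → cash-and-carry (buy spot, short the forward).
At maturity, profit = |F_mkt − F*| = |1.570 − 1.5440| = $0.026 per pound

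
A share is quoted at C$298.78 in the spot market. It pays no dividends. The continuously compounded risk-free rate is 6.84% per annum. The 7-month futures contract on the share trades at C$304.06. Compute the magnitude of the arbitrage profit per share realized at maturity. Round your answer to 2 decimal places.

C$6.88 per share

Fair futures: F* = S·e^(carry·T), with carry = r = 0.0684
F* = 298.78 · e^(0.0684 × 7/12) = 298.78 · e^0.039900 = 298.78 × 1.040707 = C$310.9424
Market C$304.06 < fair C$310.9424: forward underpriced → reverse cash-and-carry (short spot, go long the forward).
At maturity, profit = |F_mkt − F*| = |304.06 − 310.9424| = C$6.88 per share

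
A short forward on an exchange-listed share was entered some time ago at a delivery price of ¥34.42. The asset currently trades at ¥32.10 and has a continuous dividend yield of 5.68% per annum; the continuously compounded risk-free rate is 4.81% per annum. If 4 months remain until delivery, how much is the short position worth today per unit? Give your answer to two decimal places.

Current fair forward for the remaining 4 months: F = S·e^((r − q)·T), (r − q) = 0.0481 − 0.0568 = -0.0087
F = 32.10 · e^(-0.0087 × 4/12) = 32.10 × 0.997104 = 32.0070
Value of long forward = (F − K)·e^(−rT) = (32.0070 − 34.42) · e^(−0.0481·4/12)
= -2.4130 × 0.984095 = -2.37
Short position value = −(long value) = ¥2.37

¥2.37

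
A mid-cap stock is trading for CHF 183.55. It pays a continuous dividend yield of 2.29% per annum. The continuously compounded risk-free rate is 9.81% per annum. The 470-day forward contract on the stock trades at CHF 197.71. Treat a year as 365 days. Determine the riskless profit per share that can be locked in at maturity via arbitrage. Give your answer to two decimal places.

Fair forward: F* = S·e^(carry·T), with carry = (r − q) = 0.0981 − 0.0229 = 0.0752
F* = 183.55 · e^(0.0752 × 470/365) = 183.55 · e^0.096833 = 183.55 × 1.101676 = CHF 202.2126
Market CHF 197.71 < fair CHF 202.2126: forward underpriced → reverse cash-and-carry (short spot, go long the forward).
At maturity, profit = |F_mkt − F*| = |197.71 − 202.2126| = CHF 4.50 per share

CHF 4.50 per share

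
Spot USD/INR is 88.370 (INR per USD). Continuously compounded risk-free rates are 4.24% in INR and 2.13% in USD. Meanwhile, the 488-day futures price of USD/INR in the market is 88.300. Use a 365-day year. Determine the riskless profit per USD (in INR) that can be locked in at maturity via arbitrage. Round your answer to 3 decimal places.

Fair futures: F* = S·e^(carry·T), with carry = (r_INR − r_USD) = 0.0424 − 0.0213 = 0.0211
F* = 88.370 · e^(0.0211 × 488/365) = 88.370 · e^0.028210 = 88.370 × 1.028612 = 90.8984
Market 88.300 < fair 90.8984: forward underpriced → reverse cash-and-carry (short spot, go long the forward).
At maturity, profit = |F_mkt − F*| = |88.300 − 90.8984| = 2.598 per USD (in INR)

2.598 per USD (in INR)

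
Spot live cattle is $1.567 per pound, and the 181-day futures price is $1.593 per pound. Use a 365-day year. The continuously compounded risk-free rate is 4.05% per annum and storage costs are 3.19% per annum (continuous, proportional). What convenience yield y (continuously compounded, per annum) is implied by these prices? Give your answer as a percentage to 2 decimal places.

F = S·e^((r+u−y)T) ⇒ (r+u−y) = ln(F/S)/T
ln(1.593/1.567) = 0.016456; /T ⇒ 0.033185
y = r + u − ln(F/S)/T = 0.0405 + 0.0319 − 0.033185 = 0.039215
y = 3.92%

3.92%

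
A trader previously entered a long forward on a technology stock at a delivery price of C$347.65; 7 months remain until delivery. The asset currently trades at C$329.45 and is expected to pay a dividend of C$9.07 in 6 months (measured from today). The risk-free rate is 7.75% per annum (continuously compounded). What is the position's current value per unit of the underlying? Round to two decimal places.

PV(remaining dividends) I = 9.07·e^(−0.0775·6/12) = 8.7253
Current forward F = (S − I)·e^(rT) = (329.45 − 8.7253)·e^(0.0775·7/12) = 320.7247 × 1.046246 = 335.5569
Value (long) = (F − K)·e^(−rT) = (335.5569 − 347.65) × 0.955798 = -11.5586
Value = -C$11.56

-C$11.56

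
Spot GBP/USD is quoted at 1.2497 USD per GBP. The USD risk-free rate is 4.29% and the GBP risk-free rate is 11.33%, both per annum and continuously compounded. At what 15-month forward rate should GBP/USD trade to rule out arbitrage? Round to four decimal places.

F = S·e^((r_USD − r_GBP)T) = 1.2497 · e^((0.0429 − 0.1133) × 15/12)
= 1.2497 · e^-0.088000 = 1.2497 × 0.915761
F = 1.1444 USD per GBP

1.1444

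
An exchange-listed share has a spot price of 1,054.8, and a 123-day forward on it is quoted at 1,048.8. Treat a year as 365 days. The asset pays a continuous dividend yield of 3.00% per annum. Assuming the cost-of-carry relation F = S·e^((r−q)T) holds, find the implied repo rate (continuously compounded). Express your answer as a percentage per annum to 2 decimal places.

1.31%

From F = S·e^((r−q)T): (r − q) = ln(F/S)/T
ln(1048.8/1054.8) = ln(0.994312) = -0.005704
(r − q) = -0.005704 / (123/365) = -0.016927
r = ln(F/S)/T + q = -0.016927 + 0.0300 = 0.013073
r = 1.31%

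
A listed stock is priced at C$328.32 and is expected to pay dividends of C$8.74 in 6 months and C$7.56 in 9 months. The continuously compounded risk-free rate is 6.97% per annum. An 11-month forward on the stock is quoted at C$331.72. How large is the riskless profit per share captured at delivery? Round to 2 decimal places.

C$1.62 per share

PV(dividends) I = 8.74·e^(−0.0697·6/12) + 7.56·e^(−0.0697·9/12) = 15.6156
Fair forward F* = (S − I)·e^(rT) = (328.32 − 15.6156)·e^0.063892 = 312.7044 × 1.065977 = 333.3357
Market C$331.72 < fair 333.3357: forward underpriced → reverse cash-and-carry (short the stock, invest proceeds at r, pay the dividends, go long the forward).
Profit at T = |F_mkt − F*| = |331.72 − 333.3357| = C$1.62 per share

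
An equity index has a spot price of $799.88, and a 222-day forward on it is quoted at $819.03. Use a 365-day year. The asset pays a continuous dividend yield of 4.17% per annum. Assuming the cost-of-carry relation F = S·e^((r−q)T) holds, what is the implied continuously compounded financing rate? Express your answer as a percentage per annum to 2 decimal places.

8.06%

From F = S·e^((r−q)T): (r − q) = ln(F/S)/T
ln(819.03/799.88) = ln(1.023941) = 0.023659
(r − q) = 0.023659 / (222/365) = 0.038899
r = ln(F/S)/T + q = 0.038899 + 0.0417 = 0.080599
r = 8.06%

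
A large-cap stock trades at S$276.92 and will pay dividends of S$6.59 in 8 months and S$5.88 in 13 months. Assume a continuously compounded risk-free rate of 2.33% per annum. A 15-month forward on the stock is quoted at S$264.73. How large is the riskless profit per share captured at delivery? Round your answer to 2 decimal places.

PV(dividends) I = 6.59·e^(−0.0233·8/12) + 5.88·e^(−0.0233·13/12) = 12.2219
Fair forward F* = (S − I)·e^(rT) = (276.92 − 12.2219)·e^0.029125 = 264.6981 × 1.029553 = 272.5207
Market S$264.73 < fair 272.5207: forward underpriced → reverse cash-and-carry (short the stock, invest proceeds at r, pay the dividends, go long the forward).
Profit at T = |F_mkt − F*| = |264.73 − 272.5207| = S$7.79 per share

S$7.79 per share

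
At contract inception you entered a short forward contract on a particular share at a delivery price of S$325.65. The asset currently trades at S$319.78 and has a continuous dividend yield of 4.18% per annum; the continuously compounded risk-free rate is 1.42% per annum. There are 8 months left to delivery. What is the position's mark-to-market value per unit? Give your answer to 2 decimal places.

Current fair forward for the remaining 8 months: F = S·e^((r − q)·T), (r − q) = 0.0142 − 0.0418 = -0.0276
F = 319.78 · e^(-0.0276 × 8/12) = 319.78 × 0.981768 = 313.9498
Value of long forward = (F − K)·e^(−rT) = (313.9498 − 325.65) · e^(−0.0142·8/12)
= -11.7002 × 0.990578 = -11.59
Short position value = −(long value) = S$11.59

S$11.59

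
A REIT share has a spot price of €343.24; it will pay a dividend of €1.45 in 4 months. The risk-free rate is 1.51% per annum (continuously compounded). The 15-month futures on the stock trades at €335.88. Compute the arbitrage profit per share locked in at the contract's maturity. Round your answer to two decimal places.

€12.43 per share

PV(dividends) I = 1.45·e^(−0.0151·4/12) = 1.4427
Fair futures F* = (S − I)·e^(rT) = (343.24 − 1.4427)·e^0.018875 = 341.7973 × 1.019054 = 348.3099
Market €335.88 < fair 348.3099: forward underpriced → reverse cash-and-carry (short the stock, invest proceeds at r, pay the dividends, go long the forward).
Profit at T = |F_mkt − F*| = |335.88 − 348.3099| = €12.43 per share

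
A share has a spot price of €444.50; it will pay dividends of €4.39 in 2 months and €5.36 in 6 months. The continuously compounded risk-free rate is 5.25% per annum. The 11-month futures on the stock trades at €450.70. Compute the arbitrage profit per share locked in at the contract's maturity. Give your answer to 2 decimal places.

PV(dividends) I = 4.39·e^(−0.0525·2/12) + 5.36·e^(−0.0525·6/12) = 9.5729
Fair futures F* = (S − I)·e^(rT) = (444.50 − 9.5729)·e^0.048125 = 434.9271 × 1.049302 = 456.3699
Market €450.70 < fair 456.3699: forward underpriced → reverse cash-and-carry (short the stock, invest proceeds at r, pay the dividends, go long the forward).
Profit at T = |F_mkt − F*| = |450.70 − 456.3699| = €5.67 per share

€5.67 per share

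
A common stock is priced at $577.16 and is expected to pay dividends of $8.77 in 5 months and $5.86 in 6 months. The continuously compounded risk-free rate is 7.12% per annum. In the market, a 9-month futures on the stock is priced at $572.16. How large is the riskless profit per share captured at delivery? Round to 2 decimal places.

PV(dividends) I = 8.77·e^(−0.0712·5/12) + 5.86·e^(−0.0712·6/12) = 14.1687
Fair futures F* = (S − I)·e^(rT) = (577.16 − 14.1687)·e^0.053400 = 562.9913 × 1.054852 = 593.8725
Market $572.16 < fair 593.8725: forward underpriced → reverse cash-and-carry (short the stock, invest proceeds at r, pay the dividends, go long the forward).
Profit at T = |F_mkt − F*| = |572.16 − 593.8725| = $21.71 per share

$21.71 per share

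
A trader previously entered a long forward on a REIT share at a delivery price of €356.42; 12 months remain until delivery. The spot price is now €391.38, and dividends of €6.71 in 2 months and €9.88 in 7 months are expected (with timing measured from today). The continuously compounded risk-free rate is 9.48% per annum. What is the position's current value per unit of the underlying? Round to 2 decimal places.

€51.24

PV(remaining dividends) I = 6.71·e^(−0.0948·2/12) + 9.88·e^(−0.0948·7/12) = 15.9533
Current forward F = (S − I)·e^(rT) = (391.38 − 15.9533)·e^(0.0948·12/12) = 375.4267 × 1.099439 = 412.7588
Value (long) = (F − K)·e^(−rT) = (412.7588 − 356.42) × 0.909555 = 51.2432
Value = €51.24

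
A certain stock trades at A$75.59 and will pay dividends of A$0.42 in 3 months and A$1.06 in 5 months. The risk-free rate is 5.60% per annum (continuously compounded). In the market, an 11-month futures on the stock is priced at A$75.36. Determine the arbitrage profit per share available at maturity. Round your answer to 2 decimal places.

PV(dividends) I = 0.42·e^(−0.0560·3/12) + 1.06·e^(−0.0560·5/12) = 1.4497
Fair futures F* = (S − I)·e^(rT) = (75.59 − 1.4497)·e^0.051333 = 74.1403 × 1.052673 = 78.0455
Market A$75.36 < fair 78.0455: forward underpriced → reverse cash-and-carry (short the stock, invest proceeds at r, pay the dividends, go long the forward).
Profit at T = |F_mkt − F*| = |75.36 − 78.0455| = A$2.69 per share

A$2.69 per share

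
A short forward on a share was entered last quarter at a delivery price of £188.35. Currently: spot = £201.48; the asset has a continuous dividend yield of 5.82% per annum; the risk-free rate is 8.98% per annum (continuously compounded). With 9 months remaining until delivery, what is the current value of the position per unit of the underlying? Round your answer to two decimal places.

-£16.79

Current fair forward for the remaining 9 months: F = S·e^((r − q)·T), (r − q) = 0.0898 − 0.0582 = 0.0316
F = 201.48 · e^(0.0316 × 9/12) = 201.48 × 1.023983 = 206.3121
Value of long forward = (F − K)·e^(−rT) = (206.3121 − 188.35) · e^(−0.0898·9/12)
= 17.9621 × 0.934868 = 16.79
Short position value = −(long value) = -£16.79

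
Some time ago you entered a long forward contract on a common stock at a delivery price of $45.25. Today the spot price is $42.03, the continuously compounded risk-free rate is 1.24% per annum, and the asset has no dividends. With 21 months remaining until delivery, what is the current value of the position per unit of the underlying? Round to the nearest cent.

Current fair forward for the remaining 21 months: F = S·e^(r·T), r = 0.0124
F = 42.03 · e^(0.0124 × 21/12) = 42.03 × 1.021937 = 42.9520
Value of long forward = (F − K)·e^(−rT) = (42.9520 − 45.25) · e^(−0.0124·21/12)
= -2.2980 × 0.978534 = -2.25

-$2.25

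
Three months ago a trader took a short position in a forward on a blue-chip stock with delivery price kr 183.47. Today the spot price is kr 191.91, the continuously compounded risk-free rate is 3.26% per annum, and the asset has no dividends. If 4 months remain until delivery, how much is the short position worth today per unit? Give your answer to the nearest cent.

-kr 10.42

Current fair forward for the remaining 4 months: F = S·e^(r·T), r = 0.0326
F = 191.91 · e^(0.0326 × 4/12) = 191.91 × 1.010926 = 194.0068
Value of long forward = (F − K)·e^(−rT) = (194.0068 − 183.47) · e^(−0.0326·4/12)
= 10.5368 × 0.989192 = 10.42
Short position value = −(long value) = -kr 10.42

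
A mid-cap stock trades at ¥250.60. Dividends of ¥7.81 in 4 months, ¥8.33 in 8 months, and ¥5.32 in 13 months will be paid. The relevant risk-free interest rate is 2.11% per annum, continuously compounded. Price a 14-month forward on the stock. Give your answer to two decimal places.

PV(dividends) I = 7.81·e^(−0.0211·4/12) + 8.33·e^(−0.0211·8/12) + 5.32·e^(−0.0211·13/12)
I = 7.7553 + 8.2136 + 5.1998 = 21.1687
F = (S − I)·e^(rT) = (250.60 − 21.1687) · e^(0.0211·14/12)
= 229.4313 · e^0.024617 = 229.4313 × 1.024923 = ¥235.15

¥235.15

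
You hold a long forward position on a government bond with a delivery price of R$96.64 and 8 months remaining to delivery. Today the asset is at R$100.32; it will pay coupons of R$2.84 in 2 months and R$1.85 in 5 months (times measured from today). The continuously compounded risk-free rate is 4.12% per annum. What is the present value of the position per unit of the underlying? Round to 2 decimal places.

R$1.66

PV(remaining coupons) I = 2.84·e^(−0.0412·2/12) + 1.85·e^(−0.0412·5/12) = 4.6391
Current forward F = (S − I)·e^(rT) = (100.32 − 4.6391)·e^(0.0412·8/12) = 95.6809 × 1.027847 = 98.3453
Value (long) = (F − K)·e^(−rT) = (98.3453 − 96.64) × 0.972907 = 1.6591
Value = R$1.66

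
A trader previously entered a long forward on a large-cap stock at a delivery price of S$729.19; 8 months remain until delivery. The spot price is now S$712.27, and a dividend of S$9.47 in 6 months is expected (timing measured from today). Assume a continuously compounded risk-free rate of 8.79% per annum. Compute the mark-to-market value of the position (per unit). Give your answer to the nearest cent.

S$15.52

PV(remaining dividends) I = 9.47·e^(−0.0879·6/12) = 9.0628
Current forward F = (S − I)·e^(rT) = (712.27 − 9.0628)·e^(0.0879·8/12) = 703.2072 × 1.060351 = 745.6465
Value (long) = (F − K)·e^(−rT) = (745.6465 − 729.19) × 0.943084 = 15.5199
Value = S$15.52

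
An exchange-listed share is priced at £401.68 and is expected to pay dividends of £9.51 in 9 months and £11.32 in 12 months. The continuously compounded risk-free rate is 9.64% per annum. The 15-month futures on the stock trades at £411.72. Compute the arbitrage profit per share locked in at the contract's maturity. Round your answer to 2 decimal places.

PV(dividends) I = 9.51·e^(−0.0964·9/12) + 11.32·e^(−0.0964·12/12) = 19.1264
Fair futures F* = (S − I)·e^(rT) = (401.68 − 19.1264)·e^0.120500 = 382.5536 × 1.128061 = 431.5438
Market £411.72 < fair 431.5438: forward underpriced → reverse cash-and-carry (short the stock, invest proceeds at r, pay the dividends, go long the forward).
Profit at T = |F_mkt − F*| = |411.72 − 431.5438| = £19.82 per share

£19.82 per share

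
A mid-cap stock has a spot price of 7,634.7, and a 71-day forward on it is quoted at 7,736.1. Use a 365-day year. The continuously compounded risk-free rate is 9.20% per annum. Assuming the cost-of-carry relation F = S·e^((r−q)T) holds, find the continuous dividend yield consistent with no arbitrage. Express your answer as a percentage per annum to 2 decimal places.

2.42%

From F = S·e^((r−q)T): (r − q) = ln(F/S)/T
ln(7736.1/7634.7) = ln(1.013281) = 0.013194
(r − q) = 0.013194 / (71/365) = 0.067828
q = r − ln(F/S)/T = 0.0920 − 0.067828 = 0.024172
q = 2.42%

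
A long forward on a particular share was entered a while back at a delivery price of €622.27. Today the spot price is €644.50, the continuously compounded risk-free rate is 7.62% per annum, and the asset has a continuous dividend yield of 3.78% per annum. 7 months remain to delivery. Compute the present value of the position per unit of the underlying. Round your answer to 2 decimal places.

€35.23

Current fair forward for the remaining 7 months: F = S·e^((r − q)·T), (r − q) = 0.0762 − 0.0378 = 0.0384
F = 644.50 · e^(0.0384 × 7/12) = 644.50 × 1.022653 = 659.0999
Value of long forward = (F − K)·e^(−rT) = (659.0999 − 622.27) · e^(−0.0762·7/12)
= 36.8299 × 0.956523 = 35.23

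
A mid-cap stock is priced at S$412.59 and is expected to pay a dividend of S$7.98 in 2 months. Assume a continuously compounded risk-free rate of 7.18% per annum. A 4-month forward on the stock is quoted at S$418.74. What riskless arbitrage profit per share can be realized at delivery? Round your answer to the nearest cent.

PV(dividends) I = 7.98·e^(−0.0718·2/12) = 7.8851
Fair forward F* = (S − I)·e^(rT) = (412.59 − 7.8851)·e^0.023933 = 404.7049 × 1.024222 = 414.5077
Market S$418.74 > fair 414.5077: forward overpriced → cash-and-carry (borrow at r, buy the stock and collect the dividends, short the forward).
Profit at T = |F_mkt − F*| = |418.74 − 414.5077| = S$4.23 per share

S$4.23 per share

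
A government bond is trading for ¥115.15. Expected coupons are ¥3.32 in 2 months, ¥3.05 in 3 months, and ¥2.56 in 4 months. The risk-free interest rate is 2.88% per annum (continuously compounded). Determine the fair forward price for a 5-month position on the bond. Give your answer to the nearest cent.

¥107.57

PV(coupons) I = 3.32·e^(−0.0288·2/12) + 3.05·e^(−0.0288·3/12) + 2.56·e^(−0.0288·4/12)
I = 3.3041 + 3.0281 + 2.5355 = 8.8677
F = (S − I)·e^(rT) = (115.15 − 8.8677) · e^(0.0288·5/12)
= 106.2823 · e^0.012000 = 106.2823 × 1.012072 = ¥107.57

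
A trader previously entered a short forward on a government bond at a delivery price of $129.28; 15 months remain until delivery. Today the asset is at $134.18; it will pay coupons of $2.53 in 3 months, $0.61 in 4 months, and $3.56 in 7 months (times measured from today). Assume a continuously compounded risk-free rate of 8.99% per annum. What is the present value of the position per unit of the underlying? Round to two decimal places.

PV(remaining coupons) I = 2.53·e^(−0.0899·3/12) + 0.61·e^(−0.0899·4/12) + 3.56·e^(−0.0899·7/12) = 6.4439
Current forward F = (S − I)·e^(rT) = (134.18 − 6.4439)·e^(0.0899·15/12) = 127.7361 × 1.118932 = 142.9280
Value (long) = (F − K)·e^(−rT) = (142.9280 − 129.28) × 0.893709 = 12.1973
Short position value = −(long value) = -$12.20

-$12.20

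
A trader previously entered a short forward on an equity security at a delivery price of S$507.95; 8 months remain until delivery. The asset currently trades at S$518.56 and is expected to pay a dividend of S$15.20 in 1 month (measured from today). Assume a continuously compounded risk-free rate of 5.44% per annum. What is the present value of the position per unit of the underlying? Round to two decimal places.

PV(remaining dividends) I = 15.20·e^(−0.0544·1/12) = 15.1312
Current forward F = (S − I)·e^(rT) = (518.56 − 15.1312)·e^(0.0544·8/12) = 503.4288 × 1.036932 = 522.0214
Value (long) = (F − K)·e^(−rT) = (522.0214 − 507.95) × 0.964383 = 13.5702
Short position value = −(long value) = -S$13.57

-S$13.57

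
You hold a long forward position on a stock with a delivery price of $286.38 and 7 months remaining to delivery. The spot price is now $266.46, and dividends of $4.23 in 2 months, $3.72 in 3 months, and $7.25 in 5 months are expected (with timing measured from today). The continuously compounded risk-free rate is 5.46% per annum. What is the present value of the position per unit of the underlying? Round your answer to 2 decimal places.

PV(remaining dividends) I = 4.23·e^(−0.0546·2/12) + 3.72·e^(−0.0546·3/12) + 7.25·e^(−0.0546·5/12) = 14.9482
Current forward F = (S − I)·e^(rT) = (266.46 − 14.9482)·e^(0.0546·7/12) = 251.5118 × 1.032363 = 259.6515
Value (long) = (F − K)·e^(−rT) = (259.6515 − 286.38) × 0.968652 = -25.8906
Value = -$25.89

-$25.89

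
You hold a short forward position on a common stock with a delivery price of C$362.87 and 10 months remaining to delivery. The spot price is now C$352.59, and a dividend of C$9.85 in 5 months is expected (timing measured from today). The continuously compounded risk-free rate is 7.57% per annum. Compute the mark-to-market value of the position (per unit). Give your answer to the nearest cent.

PV(remaining dividends) I = 9.85·e^(−0.0757·5/12) = 9.5442
Current forward F = (S − I)·e^(rT) = (352.59 − 9.5442)·e^(0.0757·10/12) = 343.0458 × 1.065116 = 365.3836
Value (long) = (F − K)·e^(−rT) = (365.3836 − 362.87) × 0.938865 = 2.3599
Short position value = −(long value) = -C$2.36

-C$2.36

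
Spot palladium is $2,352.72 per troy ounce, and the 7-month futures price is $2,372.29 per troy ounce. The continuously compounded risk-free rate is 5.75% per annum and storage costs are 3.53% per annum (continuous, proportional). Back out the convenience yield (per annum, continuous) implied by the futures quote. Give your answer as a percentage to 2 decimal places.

7.86%

F = S·e^((r+u−y)T) ⇒ (r+u−y) = ln(F/S)/T
ln(2372.29/2352.72) = 0.008284; /T ⇒ 0.014201
y = r + u − ln(F/S)/T = 0.0575 + 0.0353 − 0.014201 = 0.078599
y = 7.86%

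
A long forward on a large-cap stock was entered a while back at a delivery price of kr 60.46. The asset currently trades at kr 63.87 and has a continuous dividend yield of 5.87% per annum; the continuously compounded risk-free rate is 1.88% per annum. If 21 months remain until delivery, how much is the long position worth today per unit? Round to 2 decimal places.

Current fair forward for the remaining 21 months: F = S·e^((r − q)·T), (r − q) = 0.0188 − 0.0587 = -0.0399
F = 63.87 · e^(-0.0399 × 21/12) = 63.87 × 0.932557 = 59.5624
Value of long forward = (F − K)·e^(−rT) = (59.5624 − 60.46) · e^(−0.0188·21/12)
= -0.8976 × 0.967635 = -0.87

-kr 0.87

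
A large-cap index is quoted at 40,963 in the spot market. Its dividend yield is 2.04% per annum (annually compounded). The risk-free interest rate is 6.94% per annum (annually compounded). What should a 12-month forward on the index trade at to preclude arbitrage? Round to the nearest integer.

F = S · (1+r)^T / (1+q)^T
= 40963 × 1.069400 / 1.020400 = 40963 × 1.048020
F = 42,930

42,930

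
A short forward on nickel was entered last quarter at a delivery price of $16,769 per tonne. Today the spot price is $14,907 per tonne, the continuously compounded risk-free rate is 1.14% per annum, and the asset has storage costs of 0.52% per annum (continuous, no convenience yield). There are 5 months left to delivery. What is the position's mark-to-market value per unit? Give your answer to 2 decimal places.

$1750.20 per tonne

Current fair forward for the remaining 5 months: F = S·e^((r + u)·T), (r + u) = 0.0114 + 0.0052 = 0.0166
F = 14907 · e^(0.0166 × 5/12) = 14907 × 1.00694064 = 15010.4641
Value of long forward = (F − K)·e^(−rT) = (15010.4641 − 16769) · e^(−0.0114·5/12)
= -1758.5359 × 0.99526126 = -1750.20
Short position value = −(long value) = $1750.20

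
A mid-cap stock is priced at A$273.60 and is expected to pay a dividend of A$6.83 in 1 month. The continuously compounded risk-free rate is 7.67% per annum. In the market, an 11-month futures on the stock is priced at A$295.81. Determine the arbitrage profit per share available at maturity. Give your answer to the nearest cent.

A$9.56 per share

PV(dividends) I = 6.83·e^(−0.0767·1/12) = 6.7865
Fair futures F* = (S − I)·e^(rT) = (273.60 − 6.7865)·e^0.070308 = 266.8135 × 1.072839 = 286.2479
Market A$295.81 > fair 286.2479: forward overpriced → cash-and-carry (borrow at r, buy the stock and collect the dividends, short the forward).
Profit at T = |F_mkt − F*| = |295.81 − 286.2479| = A$9.56 per share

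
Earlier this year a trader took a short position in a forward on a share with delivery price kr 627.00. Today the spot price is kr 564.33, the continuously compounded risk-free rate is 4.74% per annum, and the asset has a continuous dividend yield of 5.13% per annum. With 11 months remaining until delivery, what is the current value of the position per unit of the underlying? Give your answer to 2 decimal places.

Current fair forward for the remaining 11 months: F = S·e^((r − q)·T), (r − q) = 0.0474 − 0.0513 = -0.0039
F = 564.33 · e^(-0.0039 × 11/12) = 564.33 × 0.996431 = 562.3159
Value of long forward = (F − K)·e^(−rT) = (562.3159 − 627.00) · e^(−0.0474·11/12)
= -64.6841 × 0.957480 = -61.93
Short position value = −(long value) = kr 61.93

kr 61.93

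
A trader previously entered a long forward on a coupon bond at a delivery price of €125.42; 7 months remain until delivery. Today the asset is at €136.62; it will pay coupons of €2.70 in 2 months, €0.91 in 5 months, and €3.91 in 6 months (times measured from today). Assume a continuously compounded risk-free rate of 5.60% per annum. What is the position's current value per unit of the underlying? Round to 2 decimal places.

€7.86

PV(remaining coupons) I = 2.70·e^(−0.0560·2/12) + 0.91·e^(−0.0560·5/12) + 3.91·e^(−0.0560·6/12) = 7.3660
Current forward F = (S − I)·e^(rT) = (136.62 − 7.3660)·e^(0.0560·7/12) = 129.2540 × 1.033206 = 133.5460
Value (long) = (F − K)·e^(−rT) = (133.5460 − 125.42) × 0.967861 = 7.8648
Value = €7.86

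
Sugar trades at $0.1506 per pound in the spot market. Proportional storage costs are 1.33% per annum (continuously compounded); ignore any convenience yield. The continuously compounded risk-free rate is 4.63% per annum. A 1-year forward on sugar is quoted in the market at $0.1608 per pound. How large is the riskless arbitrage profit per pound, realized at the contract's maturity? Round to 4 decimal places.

$0.0010 per pound

Fair forward: F* = S·e^(carry·T), with carry = (r + u) = 0.0463 + 0.0133 = 0.0596
F* = 0.1506 · e^(0.0596 × 1) = 0.1506 · e^0.059600 = 0.1506 × 1.061412 = $0.1598
Market $0.1608 > fair $0.1598: forward overpriced → cash-and-carry (buy spot, short the forward).
At maturity, profit = |F_mkt − F*| = |0.1608 − 0.1598| = $0.0010 per pound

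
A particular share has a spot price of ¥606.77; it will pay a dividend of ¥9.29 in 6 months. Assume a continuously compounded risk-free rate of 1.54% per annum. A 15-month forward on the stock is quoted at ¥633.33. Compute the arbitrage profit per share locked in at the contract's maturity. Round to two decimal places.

PV(dividends) I = 9.29·e^(−0.0154·6/12) = 9.2187
Fair forward F* = (S − I)·e^(rT) = (606.77 − 9.2187)·e^0.019250 = 597.5513 × 1.019436 = 609.1653
Market ¥633.33 > fair 609.1653: forward overpriced → cash-and-carry (borrow at r, buy the stock and collect the dividends, short the forward).
Profit at T = |F_mkt − F*| = |633.33 − 609.1653| = ¥24.16 per share

¥24.16 per share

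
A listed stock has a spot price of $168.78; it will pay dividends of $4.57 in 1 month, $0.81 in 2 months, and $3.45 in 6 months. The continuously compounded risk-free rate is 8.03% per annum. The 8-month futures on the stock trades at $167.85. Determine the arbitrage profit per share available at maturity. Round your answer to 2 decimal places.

PV(dividends) I = 4.57·e^(−0.0803·1/12) + 0.81·e^(−0.0803·2/12) + 3.45·e^(−0.0803·6/12) = 8.6530
Fair futures F* = (S − I)·e^(rT) = (168.78 − 8.6530)·e^0.053533 = 160.1270 × 1.054992 = 168.9327
Market $167.85 < fair 168.9327: forward underpriced → reverse cash-and-carry (short the stock, invest proceeds at r, pay the dividends, go long the forward).
Profit at T = |F_mkt − F*| = |167.85 − 168.9327| = $1.08 per share

$1.08 per share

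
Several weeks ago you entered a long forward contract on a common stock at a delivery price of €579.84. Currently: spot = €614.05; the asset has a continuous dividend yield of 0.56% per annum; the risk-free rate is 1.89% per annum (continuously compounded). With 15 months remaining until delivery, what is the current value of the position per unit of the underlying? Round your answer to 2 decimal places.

Current fair forward for the remaining 15 months: F = S·e^((r − q)·T), (r − q) = 0.0189 − 0.0056 = 0.0133
F = 614.05 · e^(0.0133 × 15/12) = 614.05 × 1.016764 = 624.3439
Value of long forward = (F − K)·e^(−rT) = (624.3439 − 579.84) · e^(−0.0189·15/12)
= 44.5039 × 0.976652 = 43.46

€43.46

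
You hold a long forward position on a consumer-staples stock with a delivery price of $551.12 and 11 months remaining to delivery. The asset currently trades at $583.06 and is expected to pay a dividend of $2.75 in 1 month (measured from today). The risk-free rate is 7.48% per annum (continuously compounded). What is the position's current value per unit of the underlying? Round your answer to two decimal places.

$65.73

PV(remaining dividends) I = 2.75·e^(−0.0748·1/12) = 2.7329
Current forward F = (S − I)·e^(rT) = (583.06 − 2.7329)·e^(0.0748·11/12) = 580.3271 × 1.070972 = 621.5141
Value (long) = (F − K)·e^(−rT) = (621.5141 − 551.12) × 0.933731 = 65.7292
Value = $65.73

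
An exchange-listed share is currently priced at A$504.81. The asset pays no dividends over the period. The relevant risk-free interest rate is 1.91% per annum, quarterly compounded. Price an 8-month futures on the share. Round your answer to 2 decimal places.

F = S · (1+r/4)^(4T)
= 504.81 × 1.012784
F = A$511.26

A$511.26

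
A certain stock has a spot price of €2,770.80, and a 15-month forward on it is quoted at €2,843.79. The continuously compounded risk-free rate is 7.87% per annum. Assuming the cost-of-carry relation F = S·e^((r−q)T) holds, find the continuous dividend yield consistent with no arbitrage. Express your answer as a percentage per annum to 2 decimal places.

5.79%

From F = S·e^((r−q)T): (r − q) = ln(F/S)/T
ln(2843.79/2770.80) = ln(1.026343) = 0.026002
(r − q) = 0.026002 / (15/12) = 0.020802
q = r − ln(F/S)/T = 0.0787 − 0.020802 = 0.057898
q = 5.79%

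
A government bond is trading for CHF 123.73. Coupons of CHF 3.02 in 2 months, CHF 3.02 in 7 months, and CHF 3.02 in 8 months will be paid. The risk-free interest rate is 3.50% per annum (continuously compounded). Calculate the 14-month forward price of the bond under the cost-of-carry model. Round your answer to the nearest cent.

PV(coupons) I = 3.02·e^(−0.0350·2/12) + 3.02·e^(−0.0350·7/12) + 3.02·e^(−0.0350·8/12)
I = 3.0024 + 2.9590 + 2.9503 = 8.9117
F = (S − I)·e^(rT) = (123.73 − 8.9117) · e^(0.0350·14/12)
= 114.8183 · e^0.040833 = 114.8183 × 1.041678 = CHF 119.60

CHF 119.60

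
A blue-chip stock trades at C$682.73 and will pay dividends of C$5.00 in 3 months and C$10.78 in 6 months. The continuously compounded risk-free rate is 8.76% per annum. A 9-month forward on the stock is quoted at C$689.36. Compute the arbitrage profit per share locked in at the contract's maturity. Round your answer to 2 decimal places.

PV(dividends) I = 5.00·e^(−0.0876·3/12) + 10.78·e^(−0.0876·6/12) = 15.2097
Fair forward F* = (S − I)·e^(rT) = (682.73 − 15.2097)·e^0.065700 = 667.5203 × 1.067906 = 712.8489
Market C$689.36 < fair 712.8489: forward underpriced → reverse cash-and-carry (short the stock, invest proceeds at r, pay the dividends, go long the forward).
Profit at T = |F_mkt − F*| = |689.36 − 712.8489| = C$23.49 per share

C$23.49 per share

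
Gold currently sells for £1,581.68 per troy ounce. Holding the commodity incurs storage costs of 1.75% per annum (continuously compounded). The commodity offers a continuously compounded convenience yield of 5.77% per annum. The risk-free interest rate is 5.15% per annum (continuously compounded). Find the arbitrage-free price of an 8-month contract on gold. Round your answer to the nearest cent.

Net carry = r + u − y = 0.0515 + 0.0175 − 0.0577 = 0.0113
F = S·e^((r+u−y)T) = 1581.68 · e^(0.0113 × 8/12) = 1581.68 · e^0.00753333
= 1581.68 × 1.00756178 = £1,593.64 per troy ounce

£1,593.64 per troy ounce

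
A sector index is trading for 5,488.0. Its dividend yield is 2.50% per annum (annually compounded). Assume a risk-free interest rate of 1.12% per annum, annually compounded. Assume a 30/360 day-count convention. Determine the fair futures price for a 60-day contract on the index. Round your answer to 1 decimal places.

5,475.6

F = S · (1+r)^T / (1+q)^T
= 5488.0 × 1.001858 / 1.004124 = 5488.0 × 0.997743
F = 5,475.6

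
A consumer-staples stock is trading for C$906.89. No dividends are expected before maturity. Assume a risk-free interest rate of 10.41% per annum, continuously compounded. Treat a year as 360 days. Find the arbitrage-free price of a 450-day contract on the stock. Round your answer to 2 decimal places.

C$1,032.92

F = S·e^(rT) = 906.89 · e^(0.1041 × 450/360)
= 906.89 · e^0.130125 = 906.89 × 1.138971
F = C$1,032.92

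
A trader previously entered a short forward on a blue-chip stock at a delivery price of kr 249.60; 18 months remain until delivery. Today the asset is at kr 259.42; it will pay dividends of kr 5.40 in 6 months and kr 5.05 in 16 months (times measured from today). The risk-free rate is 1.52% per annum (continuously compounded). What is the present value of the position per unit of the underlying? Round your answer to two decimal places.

-kr 5.14

PV(remaining dividends) I = 5.40·e^(−0.0152·6/12) + 5.05·e^(−0.0152·16/12) = 10.3078
Current forward F = (S − I)·e^(rT) = (259.42 − 10.3078)·e^(0.0152·18/12) = 249.1122 × 1.023062 = 254.8572
Value (long) = (F − K)·e^(−rT) = (254.8572 − 249.60) × 0.977458 = 5.1387
Short position value = −(long value) = -kr 5.14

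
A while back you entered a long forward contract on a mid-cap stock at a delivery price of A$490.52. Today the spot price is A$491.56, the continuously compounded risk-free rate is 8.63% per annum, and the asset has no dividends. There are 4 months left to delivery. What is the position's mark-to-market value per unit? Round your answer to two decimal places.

Current fair forward for the remaining 4 months: F = S·e^(r·T), r = 0.0863
F = 491.56 · e^(0.0863 × 4/12) = 491.56 × 1.029184 = 505.9057
Value of long forward = (F − K)·e^(−rT) = (505.9057 − 490.52) · e^(−0.0863·4/12)
= 15.3857 × 0.971643 = 14.95

A$14.95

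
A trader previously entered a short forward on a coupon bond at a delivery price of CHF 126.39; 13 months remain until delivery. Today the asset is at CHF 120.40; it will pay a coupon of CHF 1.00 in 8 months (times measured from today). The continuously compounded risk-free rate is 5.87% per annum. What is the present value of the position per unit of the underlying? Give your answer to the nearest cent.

PV(remaining coupons) I = 1.00·e^(−0.0587·8/12) = 0.9616
Current forward F = (S − I)·e^(rT) = (120.40 − 0.9616)·e^(0.0587·13/12) = 119.4384 × 1.065657 = 127.2804
Value (long) = (F − K)·e^(−rT) = (127.2804 − 126.39) × 0.938388 = 0.8355
Short position value = −(long value) = -CHF 0.84

-CHF 0.84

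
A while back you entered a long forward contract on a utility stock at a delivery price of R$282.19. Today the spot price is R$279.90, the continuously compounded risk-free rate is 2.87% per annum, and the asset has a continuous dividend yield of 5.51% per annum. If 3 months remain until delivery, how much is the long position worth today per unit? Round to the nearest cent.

Current fair forward for the remaining 3 months: F = S·e^((r − q)·T), (r − q) = 0.0287 − 0.0551 = -0.0264
F = 279.90 · e^(-0.0264 × 3/12) = 279.90 × 0.993422 = 278.0588
Value of long forward = (F − K)·e^(−rT) = (278.0588 − 282.19) · e^(−0.0287·3/12)
= -4.1312 × 0.992851 = -4.10

-R$4.10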